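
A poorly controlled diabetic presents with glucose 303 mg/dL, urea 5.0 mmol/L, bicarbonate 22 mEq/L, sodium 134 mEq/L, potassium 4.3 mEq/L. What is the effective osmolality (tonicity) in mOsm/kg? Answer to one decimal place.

284.8 mOsm/kg

Effective osmolality excludes urea (freely permeant across cell membranes):
2·Na + glucose/18
= 2·134 + 303/18
= 268 + 16.83
= 284.83 mOsm/kg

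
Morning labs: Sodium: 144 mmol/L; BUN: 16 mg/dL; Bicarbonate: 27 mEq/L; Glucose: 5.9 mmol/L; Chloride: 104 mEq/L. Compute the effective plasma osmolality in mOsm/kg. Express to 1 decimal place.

293.9 mOsm/kg

Effective osmolality excludes urea (freely permeant across cell membranes):
2·Na + glucose
= 2·144 + 5.9
= 288 + 5.9
= 293.9 mOsm/kg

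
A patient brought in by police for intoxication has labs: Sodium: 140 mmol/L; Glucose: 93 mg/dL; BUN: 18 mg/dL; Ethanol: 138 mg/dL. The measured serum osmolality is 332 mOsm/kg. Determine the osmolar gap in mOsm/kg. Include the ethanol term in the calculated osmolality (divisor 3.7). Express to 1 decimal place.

3.1 mOsm/kg

Calculated osmolality = 2·Na + glucose/18 + BUN/2.8 + ethanol/3.7
= 2·140 + 93/18 + 18/2.8 + 138/3.7
= 280 + 5.17 + 6.43 + 37.30
= 328.9 mOsm/kg ≈ 328.9 mOsm/kg
Osmolar gap = measured − calculated = 332 − 328.9 = 3.1 mOsm/kg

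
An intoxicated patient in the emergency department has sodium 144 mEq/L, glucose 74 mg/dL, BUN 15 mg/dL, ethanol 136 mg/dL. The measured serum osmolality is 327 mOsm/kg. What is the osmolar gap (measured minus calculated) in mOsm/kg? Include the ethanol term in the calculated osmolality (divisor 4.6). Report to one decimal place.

0.0 mOsm/kg

Calculated osmolality = 2·Na + glucose/18 + BUN/2.8 + ethanol/4.6
= 2·144 + 74/18 + 15/2.8 + 136/4.6
= 288 + 4.11 + 5.36 + 29.57
= 327.04 mOsm/kg ≈ 327.0 mOsm/kg
Osmolar gap = measured − calculated = 327 − 327.0 = 0.0 mOsm/kg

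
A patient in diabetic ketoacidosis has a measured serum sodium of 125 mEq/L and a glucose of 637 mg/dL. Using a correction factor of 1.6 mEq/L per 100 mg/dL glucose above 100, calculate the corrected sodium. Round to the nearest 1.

Corrected Na = measured Na + 1.6 · (glucose − 100)/100
= 125 + 1.6 · (637 − 100)/100
= 125 + 8.6
= 133.6 mEq/L

134 mEq/L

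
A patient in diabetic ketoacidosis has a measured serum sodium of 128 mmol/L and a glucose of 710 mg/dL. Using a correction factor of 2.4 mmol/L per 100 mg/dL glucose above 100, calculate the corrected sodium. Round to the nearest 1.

143 mmol/L

Corrected Na = measured Na + 2.4 · (glucose − 100)/100
= 128 + 2.4 · (710 − 100)/100
= 128 + 14.6
= 142.6 mmol/L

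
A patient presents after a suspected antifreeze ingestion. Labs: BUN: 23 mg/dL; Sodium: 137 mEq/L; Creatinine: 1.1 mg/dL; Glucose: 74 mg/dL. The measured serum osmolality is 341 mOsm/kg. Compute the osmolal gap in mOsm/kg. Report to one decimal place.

Calculated osmolality = 2·Na + glucose/18 + BUN/2.8
= 2·137 + 74/18 + 23/2.8
= 274 + 4.11 + 8.21
= 286.32 mOsm/kg ≈ 286.3 mOsm/kg
Osmolar gap = measured − calculated = 341 − 286.3 = 54.7 mOsm/kg

54.7 mOsm/kg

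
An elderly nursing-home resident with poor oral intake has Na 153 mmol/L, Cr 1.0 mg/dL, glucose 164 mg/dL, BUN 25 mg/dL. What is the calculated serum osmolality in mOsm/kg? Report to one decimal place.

Calculated osmolality = 2·Na + glucose/18 + BUN/2.8
= 2·153 + 164/18 + 25/2.8
= 306 + 9.11 + 8.93
= 324.04 mOsm/kg

324.0 mOsm/kg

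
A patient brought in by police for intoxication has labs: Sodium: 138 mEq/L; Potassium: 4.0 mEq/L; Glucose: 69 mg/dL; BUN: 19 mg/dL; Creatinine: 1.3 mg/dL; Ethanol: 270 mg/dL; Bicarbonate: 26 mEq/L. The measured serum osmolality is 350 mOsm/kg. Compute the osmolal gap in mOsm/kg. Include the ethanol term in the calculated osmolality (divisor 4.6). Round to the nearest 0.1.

4.7 mOsm/kg

Calculated osmolality = 2·Na + glucose/18 + BUN/2.8 + ethanol/4.6
= 2·138 + 69/18 + 19/2.8 + 270/4.6
= 276 + 3.83 + 6.79 + 58.70
= 345.32 mOsm/kg ≈ 345.3 mOsm/kg
Osmolar gap = measured − calculated = 350 − 345.3 = 4.7 mOsm/kg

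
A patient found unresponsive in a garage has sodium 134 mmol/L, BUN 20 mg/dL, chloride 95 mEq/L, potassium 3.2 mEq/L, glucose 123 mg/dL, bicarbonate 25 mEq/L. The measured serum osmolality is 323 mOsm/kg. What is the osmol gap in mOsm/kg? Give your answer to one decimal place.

Calculated osmolality = 2·Na + glucose/18 + BUN/2.8
= 2·134 + 123/18 + 20/2.8
= 268 + 6.83 + 7.14
= 281.97 mOsm/kg ≈ 282.0 mOsm/kg
Osmolar gap = measured − calculated = 323 − 282.0 = 41.0 mOsm/kg

41.0 mOsm/kg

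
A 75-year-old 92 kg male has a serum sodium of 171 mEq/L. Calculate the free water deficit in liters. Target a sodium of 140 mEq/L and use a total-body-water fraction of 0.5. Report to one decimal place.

TBW = 0.5 · 92 = 46 L
Free water deficit = TBW · (Na/140 − 1)
= 46 · (171/140 − 1)
= 46 · 0.2214
= 10.18 L

10.2 L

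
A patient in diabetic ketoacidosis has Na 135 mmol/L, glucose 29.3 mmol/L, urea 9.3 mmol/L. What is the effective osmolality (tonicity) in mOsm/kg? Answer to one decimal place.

Effective osmolality excludes urea (freely permeant across cell membranes):
2·Na + glucose
= 2·135 + 29.3
= 270 + 29.3
= 299.3 mOsm/kg

299.3 mOsm/kg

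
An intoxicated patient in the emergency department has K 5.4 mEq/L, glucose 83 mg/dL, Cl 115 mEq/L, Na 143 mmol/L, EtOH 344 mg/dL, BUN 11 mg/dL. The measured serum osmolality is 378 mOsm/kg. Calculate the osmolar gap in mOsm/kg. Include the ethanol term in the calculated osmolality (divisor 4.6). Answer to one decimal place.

Calculated osmolality = 2·Na + glucose/18 + BUN/2.8 + ethanol/4.6
= 2·143 + 83/18 + 11/2.8 + 344/4.6
= 286 + 4.61 + 3.93 + 74.78
= 369.32 mOsm/kg ≈ 369.3 mOsm/kg
Osmolar gap = measured − calculated = 378 − 369.3 = 8.7 mOsm/kg

8.7 mOsm/kg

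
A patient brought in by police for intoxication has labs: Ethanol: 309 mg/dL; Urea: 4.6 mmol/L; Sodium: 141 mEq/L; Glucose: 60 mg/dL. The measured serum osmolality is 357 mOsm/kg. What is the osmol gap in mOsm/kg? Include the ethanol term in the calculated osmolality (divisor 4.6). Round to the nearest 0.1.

-0.1 mOsm/kg

Calculated osmolality = 2·Na + glucose/18 + urea + ethanol/4.6
= 2·141 + 60/18 + 4.6 + 309/4.6
= 282 + 3.33 + 4.60 + 67.17
= 357.1 mOsm/kg ≈ 357.1 mOsm/kg
Osmolar gap = measured − calculated = 357 − 357.1 = -0.1 mOsm/kg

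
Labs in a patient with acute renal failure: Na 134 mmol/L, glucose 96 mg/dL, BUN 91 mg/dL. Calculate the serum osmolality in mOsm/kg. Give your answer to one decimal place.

305.8 mOsm/kg

Calculated osmolality = 2·Na + glucose/18 + BUN/2.8
= 2·134 + 96/18 + 91/2.8
= 268 + 5.33 + 32.50
= 305.83 mOsm/kg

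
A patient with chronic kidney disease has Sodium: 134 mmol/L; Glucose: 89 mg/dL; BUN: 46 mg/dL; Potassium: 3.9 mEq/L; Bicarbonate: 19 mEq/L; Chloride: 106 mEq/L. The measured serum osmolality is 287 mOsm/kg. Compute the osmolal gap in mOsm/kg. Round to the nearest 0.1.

Calculated osmolality = 2·Na + glucose/18 + BUN/2.8
= 2·134 + 89/18 + 46/2.8
= 268 + 4.94 + 16.43
= 289.37 mOsm/kg ≈ 289.4 mOsm/kg
Osmolar gap = measured − calculated = 287 − 289.4 = -2.4 mOsm/kg

-2.4 mOsm/kg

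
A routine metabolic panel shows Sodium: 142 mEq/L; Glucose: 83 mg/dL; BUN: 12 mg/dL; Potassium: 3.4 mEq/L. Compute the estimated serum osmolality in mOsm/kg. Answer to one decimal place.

292.9 mOsm/kg

Calculated osmolality = 2·Na + glucose/18 + BUN/2.8
= 2·142 + 83/18 + 12/2.8
= 284 + 4.61 + 4.29
= 292.9 mOsm/kg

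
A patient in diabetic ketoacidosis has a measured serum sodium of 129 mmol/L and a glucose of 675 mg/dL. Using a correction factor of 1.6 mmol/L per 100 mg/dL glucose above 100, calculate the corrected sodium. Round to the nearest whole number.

138 mmol/L

Corrected Na = measured Na + 1.6 · (glucose − 100)/100
= 129 + 1.6 · (675 − 100)/100
= 129 + 9.2
= 138.2 mmol/L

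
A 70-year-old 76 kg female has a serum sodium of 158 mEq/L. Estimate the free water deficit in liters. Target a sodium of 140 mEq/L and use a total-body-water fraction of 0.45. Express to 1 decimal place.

TBW = 0.45 · 76 = 34.2 L
Free water deficit = TBW · (Na/140 − 1)
= 34.2 · (158/140 − 1)
= 34.2 · 0.1286
= 4.4 L

4.4 L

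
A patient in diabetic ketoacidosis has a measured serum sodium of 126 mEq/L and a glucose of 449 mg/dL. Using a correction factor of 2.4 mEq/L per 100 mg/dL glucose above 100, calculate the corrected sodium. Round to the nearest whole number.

Corrected Na = measured Na + 2.4 · (glucose − 100)/100
= 126 + 2.4 · (449 − 100)/100
= 126 + 8.4
= 134.4 mEq/L

134 mEq/L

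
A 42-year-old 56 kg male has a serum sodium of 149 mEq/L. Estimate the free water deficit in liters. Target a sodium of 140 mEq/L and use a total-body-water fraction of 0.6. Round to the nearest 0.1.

2.2 L

TBW = 0.6 · 56 = 33.6 L
Free water deficit = TBW · (Na/140 − 1)
= 33.6 · (149/140 − 1)
= 33.6 · 0.0643
= 2.16 L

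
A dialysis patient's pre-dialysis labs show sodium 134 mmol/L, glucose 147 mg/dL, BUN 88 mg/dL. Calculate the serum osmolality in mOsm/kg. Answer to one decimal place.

Calculated osmolality = 2·Na + glucose/18 + BUN/2.8
= 2·134 + 147/18 + 88/2.8
= 268 + 8.17 + 31.43
= 307.6 mOsm/kg

307.6 mOsm/kg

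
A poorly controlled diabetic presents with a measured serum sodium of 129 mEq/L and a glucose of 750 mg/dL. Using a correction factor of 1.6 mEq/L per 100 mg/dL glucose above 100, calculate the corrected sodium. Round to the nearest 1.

139 mEq/L

Corrected Na = measured Na + 1.6 · (glucose − 100)/100
= 129 + 1.6 · (750 − 100)/100
= 129 + 10.4
= 139.4 mEq/L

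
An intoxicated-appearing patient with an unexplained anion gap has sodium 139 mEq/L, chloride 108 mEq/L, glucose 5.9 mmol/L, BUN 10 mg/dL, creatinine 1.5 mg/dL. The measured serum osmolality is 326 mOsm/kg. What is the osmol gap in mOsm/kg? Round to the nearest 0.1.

Calculated osmolality = 2·Na + glucose + BUN/2.8
= 2·139 + 5.9 + 10/2.8
= 278 + 5.90 + 3.57
= 287.47 mOsm/kg ≈ 287.5 mOsm/kg
Osmolar gap = measured − calculated = 326 − 287.5 = 38.5 mOsm/kg

38.5 mOsm/kg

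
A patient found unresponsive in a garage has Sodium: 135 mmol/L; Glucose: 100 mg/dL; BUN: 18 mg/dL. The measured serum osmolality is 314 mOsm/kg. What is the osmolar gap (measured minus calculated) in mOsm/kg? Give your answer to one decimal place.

32.0 mOsm/kg

Calculated osmolality = 2·Na + glucose/18 + BUN/2.8
= 2·135 + 100/18 + 18/2.8
= 270 + 5.56 + 6.43
= 281.99 mOsm/kg ≈ 282.0 mOsm/kg
Osmolar gap = measured − calculated = 314 − 282.0 = 32.0 mOsm/kg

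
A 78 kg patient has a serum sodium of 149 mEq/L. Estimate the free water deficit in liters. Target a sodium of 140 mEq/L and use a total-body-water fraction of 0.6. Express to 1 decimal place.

TBW = 0.6 · 78 = 46.8 L
Free water deficit = TBW · (Na/140 − 1)
= 46.8 · (149/140 − 1)
= 46.8 · 0.0643
= 3.01 L

3.0 L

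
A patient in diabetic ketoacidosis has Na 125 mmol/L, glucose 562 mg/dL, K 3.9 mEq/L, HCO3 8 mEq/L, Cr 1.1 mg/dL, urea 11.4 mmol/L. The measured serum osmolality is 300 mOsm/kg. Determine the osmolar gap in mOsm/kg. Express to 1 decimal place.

Calculated osmolality = 2·Na + glucose/18 + urea
= 2·125 + 562/18 + 11.4
= 250 + 31.22 + 11.40
= 292.62 mOsm/kg ≈ 292.6 mOsm/kg
Osmolar gap = measured − calculated = 300 − 292.6 = 7.4 mOsm/kg

7.4 mOsm/kg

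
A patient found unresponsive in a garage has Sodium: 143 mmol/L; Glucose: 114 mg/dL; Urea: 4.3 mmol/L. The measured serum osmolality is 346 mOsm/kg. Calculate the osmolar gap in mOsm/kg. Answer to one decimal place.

49.4 mOsm/kg

Calculated osmolality = 2·Na + glucose/18 + urea
= 2·143 + 114/18 + 4.3
= 286 + 6.33 + 4.30
= 296.63 mOsm/kg ≈ 296.6 mOsm/kg
Osmolar gap = measured − calculated = 346 − 296.6 = 49.4 mOsm/kg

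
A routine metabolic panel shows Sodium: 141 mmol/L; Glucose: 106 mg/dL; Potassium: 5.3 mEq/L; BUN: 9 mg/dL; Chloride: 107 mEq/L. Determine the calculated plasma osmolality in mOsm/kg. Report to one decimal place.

291.1 mOsm/kg

Calculated osmolality = 2·Na + glucose/18 + BUN/2.8
= 2·141 + 106/18 + 9/2.8
= 282 + 5.89 + 3.21
= 291.1 mOsm/kg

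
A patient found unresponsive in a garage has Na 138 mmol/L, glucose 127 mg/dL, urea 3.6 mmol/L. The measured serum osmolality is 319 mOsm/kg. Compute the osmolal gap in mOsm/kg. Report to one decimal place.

32.3 mOsm/kg

Calculated osmolality = 2·Na + glucose/18 + urea
= 2·138 + 127/18 + 3.6
= 276 + 7.06 + 3.60
= 286.66 mOsm/kg ≈ 286.7 mOsm/kg
Osmolar gap = measured − calculated = 319 − 286.7 = 32.3 mOsm/kg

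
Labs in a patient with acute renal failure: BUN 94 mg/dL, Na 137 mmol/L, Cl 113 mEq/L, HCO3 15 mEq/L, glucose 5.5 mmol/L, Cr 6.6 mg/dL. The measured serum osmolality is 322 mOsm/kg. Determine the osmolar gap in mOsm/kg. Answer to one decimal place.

8.9 mOsm/kg

Calculated osmolality = 2·Na + glucose + BUN/2.8
= 2·137 + 5.5 + 94/2.8
= 274 + 5.50 + 33.57
= 313.07 mOsm/kg ≈ 313.1 mOsm/kg
Osmolar gap = measured − calculated = 322 − 313.1 = 8.9 mOsm/kg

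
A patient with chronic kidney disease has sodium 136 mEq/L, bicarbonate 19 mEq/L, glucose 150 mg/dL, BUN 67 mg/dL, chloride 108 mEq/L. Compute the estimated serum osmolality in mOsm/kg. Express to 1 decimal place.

304.3 mOsm/kg

Calculated osmolality = 2·Na + glucose/18 + BUN/2.8
= 2·136 + 150/18 + 67/2.8
= 272 + 8.33 + 23.93
= 304.26 mOsm/kg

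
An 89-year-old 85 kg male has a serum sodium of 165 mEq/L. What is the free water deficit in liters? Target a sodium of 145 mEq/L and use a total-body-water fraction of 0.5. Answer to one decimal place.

TBW = 0.5 · 85 = 42.5 L
Free water deficit = TBW · (Na/145 − 1)
= 42.5 · (165/145 − 1)
= 42.5 · 0.1379
= 5.86 L

5.9 L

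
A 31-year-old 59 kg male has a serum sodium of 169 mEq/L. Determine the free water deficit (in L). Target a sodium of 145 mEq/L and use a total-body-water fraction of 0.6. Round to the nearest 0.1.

TBW = 0.6 · 59 = 35.4 L
Free water deficit = TBW · (Na/145 − 1)
= 35.4 · (169/145 − 1)
= 35.4 · 0.1655
= 5.86 L

5.9 L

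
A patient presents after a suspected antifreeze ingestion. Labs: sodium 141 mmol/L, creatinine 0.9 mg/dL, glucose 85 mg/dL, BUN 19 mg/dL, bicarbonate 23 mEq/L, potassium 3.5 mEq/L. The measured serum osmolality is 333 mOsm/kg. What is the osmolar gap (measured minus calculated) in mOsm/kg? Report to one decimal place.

39.5 mOsm/kg

Calculated osmolality = 2·Na + glucose/18 + BUN/2.8
= 2·141 + 85/18 + 19/2.8
= 282 + 4.72 + 6.79
= 293.51 mOsm/kg ≈ 293.5 mOsm/kg
Osmolar gap = measured − calculated = 333 − 293.5 = 39.5 mOsm/kg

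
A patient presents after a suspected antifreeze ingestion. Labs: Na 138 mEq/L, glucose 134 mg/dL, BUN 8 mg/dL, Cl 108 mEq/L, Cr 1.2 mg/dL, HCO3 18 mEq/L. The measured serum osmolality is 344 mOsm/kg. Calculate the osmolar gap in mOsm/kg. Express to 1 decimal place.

Calculated osmolality = 2·Na + glucose/18 + BUN/2.8
= 2·138 + 134/18 + 8/2.8
= 276 + 7.44 + 2.86
= 286.3 mOsm/kg ≈ 286.3 mOsm/kg
Osmolar gap = measured − calculated = 344 − 286.3 = 57.7 mOsm/kg

57.7 mOsm/kg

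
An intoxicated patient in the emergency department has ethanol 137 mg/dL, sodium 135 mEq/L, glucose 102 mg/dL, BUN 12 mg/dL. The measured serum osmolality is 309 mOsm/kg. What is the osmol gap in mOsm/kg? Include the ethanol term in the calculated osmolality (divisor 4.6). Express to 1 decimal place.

-0.7 mOsm/kg

Calculated osmolality = 2·Na + glucose/18 + BUN/2.8 + ethanol/4.6
= 2·135 + 102/18 + 12/2.8 + 137/4.6
= 270 + 5.67 + 4.29 + 29.78
= 309.74 mOsm/kg ≈ 309.7 mOsm/kg
Osmolar gap = measured − calculated = 309 − 309.7 = -0.7 mOsm/kg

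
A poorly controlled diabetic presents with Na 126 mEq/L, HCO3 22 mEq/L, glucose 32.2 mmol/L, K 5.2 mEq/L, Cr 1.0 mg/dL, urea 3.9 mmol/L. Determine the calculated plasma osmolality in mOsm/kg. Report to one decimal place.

Calculated osmolality = 2·Na + glucose + urea
= 2·126 + 32.2 + 3.9
= 252 + 32.20 + 3.90
= 288.1 mOsm/kg

288.1 mOsm/kg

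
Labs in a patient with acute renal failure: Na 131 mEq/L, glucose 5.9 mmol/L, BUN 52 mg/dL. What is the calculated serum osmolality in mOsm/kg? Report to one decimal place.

286.5 mOsm/kg

Calculated osmolality = 2·Na + glucose + BUN/2.8
= 2·131 + 5.9 + 52/2.8
= 262 + 5.90 + 18.57
= 286.47 mOsm/kg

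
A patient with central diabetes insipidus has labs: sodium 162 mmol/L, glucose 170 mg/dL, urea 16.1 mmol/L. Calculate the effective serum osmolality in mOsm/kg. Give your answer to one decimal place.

333.4 mOsm/kg

Effective osmolality excludes urea (freely permeant across cell membranes):
2·Na + glucose/18
= 2·162 + 170/18
= 324 + 9.44
= 333.44 mOsm/kg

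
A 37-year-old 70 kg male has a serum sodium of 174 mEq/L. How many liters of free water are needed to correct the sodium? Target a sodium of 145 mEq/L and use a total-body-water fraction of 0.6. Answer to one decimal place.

8.4 L

TBW = 0.6 · 70 = 42 L
Free water deficit = TBW · (Na/145 − 1)
= 42 · (174/145 − 1)
= 42 · 0.2
= 8.4 L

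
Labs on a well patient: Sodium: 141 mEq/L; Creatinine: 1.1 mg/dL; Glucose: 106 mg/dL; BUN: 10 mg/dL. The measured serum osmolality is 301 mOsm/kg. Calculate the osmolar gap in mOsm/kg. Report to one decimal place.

9.5 mOsm/kg

Calculated osmolality = 2·Na + glucose/18 + BUN/2.8
= 2·141 + 106/18 + 10/2.8
= 282 + 5.89 + 3.57
= 291.46 mOsm/kg ≈ 291.5 mOsm/kg
Osmolar gap = measured − calculated = 301 − 291.5 = 9.5 mOsm/kg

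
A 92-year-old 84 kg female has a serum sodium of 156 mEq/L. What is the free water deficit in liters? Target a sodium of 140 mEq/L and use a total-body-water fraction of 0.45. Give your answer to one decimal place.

4.3 L

TBW = 0.45 · 84 = 37.8 L
Free water deficit = TBW · (Na/140 − 1)
= 37.8 · (156/140 − 1)
= 37.8 · 0.1143
= 4.32 L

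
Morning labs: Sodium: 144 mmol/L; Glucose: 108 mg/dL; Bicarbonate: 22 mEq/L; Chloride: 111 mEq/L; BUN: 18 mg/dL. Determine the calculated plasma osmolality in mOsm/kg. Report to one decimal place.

300.4 mOsm/kg

Calculated osmolality = 2·Na + glucose/18 + BUN/2.8
= 2·144 + 108/18 + 18/2.8
= 288 + 6 + 6.43
= 300.43 mOsm/kg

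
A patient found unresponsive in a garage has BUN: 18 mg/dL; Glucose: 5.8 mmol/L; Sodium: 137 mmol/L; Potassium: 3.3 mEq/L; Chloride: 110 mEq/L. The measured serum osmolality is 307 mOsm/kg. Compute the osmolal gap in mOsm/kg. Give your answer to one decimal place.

20.8 mOsm/kg

Calculated osmolality = 2·Na + glucose + BUN/2.8
= 2·137 + 5.8 + 18/2.8
= 274 + 5.80 + 6.43
= 286.23 mOsm/kg ≈ 286.2 mOsm/kg
Osmolar gap = measured − calculated = 307 − 286.2 = 20.8 mOsm/kg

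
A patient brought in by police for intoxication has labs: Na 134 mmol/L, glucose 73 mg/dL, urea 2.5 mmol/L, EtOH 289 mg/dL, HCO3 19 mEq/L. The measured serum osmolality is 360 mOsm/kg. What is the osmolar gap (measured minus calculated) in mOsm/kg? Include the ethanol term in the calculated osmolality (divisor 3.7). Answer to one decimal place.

7.3 mOsm/kg

Calculated osmolality = 2·Na + glucose/18 + urea + ethanol/3.7
= 2·134 + 73/18 + 2.5 + 289/3.7
= 268 + 4.06 + 2.50 + 78.11
= 352.67 mOsm/kg ≈ 352.7 mOsm/kg
Osmolar gap = measured − calculated = 360 − 352.7 = 7.3 mOsm/kg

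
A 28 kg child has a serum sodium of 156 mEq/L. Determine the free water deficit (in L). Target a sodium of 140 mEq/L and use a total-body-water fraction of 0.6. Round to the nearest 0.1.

TBW = 0.6 · 28 = 16.8 L
Free water deficit = TBW · (Na/140 − 1)
= 16.8 · (156/140 − 1)
= 16.8 · 0.1143
= 1.92 L

1.9 L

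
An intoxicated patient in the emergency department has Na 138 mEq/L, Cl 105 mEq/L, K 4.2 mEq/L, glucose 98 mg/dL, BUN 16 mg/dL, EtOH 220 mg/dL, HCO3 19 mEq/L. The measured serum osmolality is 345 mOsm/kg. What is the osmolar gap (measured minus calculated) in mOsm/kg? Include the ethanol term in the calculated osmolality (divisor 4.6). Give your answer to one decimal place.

Calculated osmolality = 2·Na + glucose/18 + BUN/2.8 + ethanol/4.6
= 2·138 + 98/18 + 16/2.8 + 220/4.6
= 276 + 5.44 + 5.71 + 47.83
= 334.98 mOsm/kg ≈ 335.0 mOsm/kg
Osmolar gap = measured − calculated = 345 − 335.0 = 10.0 mOsm/kg

10.0 mOsm/kg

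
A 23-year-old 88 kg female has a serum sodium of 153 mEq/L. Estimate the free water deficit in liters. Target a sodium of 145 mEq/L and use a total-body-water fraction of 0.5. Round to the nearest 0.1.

TBW = 0.5 · 88 = 44 L
Free water deficit = TBW · (Na/145 − 1)
= 44 · (153/145 − 1)
= 44 · 0.0552
= 2.43 L

2.4 L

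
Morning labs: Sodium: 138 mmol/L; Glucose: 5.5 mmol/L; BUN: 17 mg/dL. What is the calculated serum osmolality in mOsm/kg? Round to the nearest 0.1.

Calculated osmolality = 2·Na + glucose + BUN/2.8
= 2·138 + 5.5 + 17/2.8
= 276 + 5.50 + 6.07
= 287.57 mOsm/kg

287.6 mOsm/kg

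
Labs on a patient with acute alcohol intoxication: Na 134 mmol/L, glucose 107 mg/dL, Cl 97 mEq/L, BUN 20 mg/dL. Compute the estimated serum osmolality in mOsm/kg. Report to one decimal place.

Calculated osmolality = 2·Na + glucose/18 + BUN/2.8
= 2·134 + 107/18 + 20/2.8
= 268 + 5.94 + 7.14
= 281.08 mOsm/kg

281.1 mOsm/kg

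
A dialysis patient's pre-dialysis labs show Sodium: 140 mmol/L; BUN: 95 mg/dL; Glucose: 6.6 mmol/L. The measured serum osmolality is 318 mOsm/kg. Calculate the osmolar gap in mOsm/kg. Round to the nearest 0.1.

-2.5 mOsm/kg

Calculated osmolality = 2·Na + glucose + BUN/2.8
= 2·140 + 6.6 + 95/2.8
= 280 + 6.60 + 33.93
= 320.53 mOsm/kg ≈ 320.5 mOsm/kg
Osmolar gap = measured − calculated = 318 − 320.5 = -2.5 mOsm/kg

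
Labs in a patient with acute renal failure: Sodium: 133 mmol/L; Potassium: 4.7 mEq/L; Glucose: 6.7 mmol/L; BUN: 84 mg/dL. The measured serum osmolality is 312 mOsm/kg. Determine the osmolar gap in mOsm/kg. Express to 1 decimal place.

Calculated osmolality = 2·Na + glucose + BUN/2.8
= 2·133 + 6.7 + 84/2.8
= 266 + 6.70 + 30
= 302.7 mOsm/kg ≈ 302.7 mOsm/kg
Osmolar gap = measured − calculated = 312 − 302.7 = 9.3 mOsm/kg

9.3 mOsm/kg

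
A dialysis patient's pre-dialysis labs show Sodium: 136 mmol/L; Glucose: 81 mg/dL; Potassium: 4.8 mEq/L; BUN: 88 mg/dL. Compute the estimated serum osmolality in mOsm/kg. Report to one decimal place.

307.9 mOsm/kg

Calculated osmolality = 2·Na + glucose/18 + BUN/2.8
= 2·136 + 81/18 + 88/2.8
= 272 + 4.50 + 31.43
= 307.93 mOsm/kg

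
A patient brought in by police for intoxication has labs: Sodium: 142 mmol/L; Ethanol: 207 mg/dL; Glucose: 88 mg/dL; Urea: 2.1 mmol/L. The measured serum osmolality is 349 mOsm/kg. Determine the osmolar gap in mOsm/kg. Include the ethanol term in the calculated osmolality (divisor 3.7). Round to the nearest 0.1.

2.1 mOsm/kg

Calculated osmolality = 2·Na + glucose/18 + urea + ethanol/3.7
= 2·142 + 88/18 + 2.1 + 207/3.7
= 284 + 4.89 + 2.10 + 55.95
= 346.94 mOsm/kg ≈ 346.9 mOsm/kg
Osmolar gap = measured − calculated = 349 − 346.9 = 2.1 mOsm/kg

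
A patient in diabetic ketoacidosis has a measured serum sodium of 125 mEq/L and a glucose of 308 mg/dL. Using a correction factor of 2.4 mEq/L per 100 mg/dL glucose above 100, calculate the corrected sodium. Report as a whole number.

130 mEq/L

Corrected Na = measured Na + 2.4 · (glucose − 100)/100
= 125 + 2.4 · (308 − 100)/100
= 125 + 5
= 130 mEq/L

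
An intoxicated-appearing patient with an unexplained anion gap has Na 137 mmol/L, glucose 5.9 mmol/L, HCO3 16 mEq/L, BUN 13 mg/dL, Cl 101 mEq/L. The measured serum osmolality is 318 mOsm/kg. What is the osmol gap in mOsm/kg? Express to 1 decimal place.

Calculated osmolality = 2·Na + glucose + BUN/2.8
= 2·137 + 5.9 + 13/2.8
= 274 + 5.90 + 4.64
= 284.54 mOsm/kg ≈ 284.5 mOsm/kg
Osmolar gap = measured − calculated = 318 − 284.5 = 33.5 mOsm/kg

33.5 mOsm/kg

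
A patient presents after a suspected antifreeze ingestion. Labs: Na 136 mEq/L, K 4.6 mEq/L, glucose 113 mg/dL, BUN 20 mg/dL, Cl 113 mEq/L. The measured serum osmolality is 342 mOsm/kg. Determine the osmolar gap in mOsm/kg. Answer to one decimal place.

Calculated osmolality = 2·Na + glucose/18 + BUN/2.8
= 2·136 + 113/18 + 20/2.8
= 272 + 6.28 + 7.14
= 285.42 mOsm/kg ≈ 285.4 mOsm/kg
Osmolar gap = measured − calculated = 342 − 285.4 = 56.6 mOsm/kg

56.6 mOsm/kg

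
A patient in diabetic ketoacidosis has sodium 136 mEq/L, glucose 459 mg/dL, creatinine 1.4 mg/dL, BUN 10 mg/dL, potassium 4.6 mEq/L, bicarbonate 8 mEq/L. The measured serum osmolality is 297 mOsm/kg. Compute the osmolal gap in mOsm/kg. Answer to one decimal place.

Calculated osmolality = 2·Na + glucose/18 + BUN/2.8
= 2·136 + 459/18 + 10/2.8
= 272 + 25.50 + 3.57
= 301.07 mOsm/kg ≈ 301.1 mOsm/kg
Osmolar gap = measured − calculated = 297 − 301.1 = -4.1 mOsm/kg

-4.1 mOsm/kg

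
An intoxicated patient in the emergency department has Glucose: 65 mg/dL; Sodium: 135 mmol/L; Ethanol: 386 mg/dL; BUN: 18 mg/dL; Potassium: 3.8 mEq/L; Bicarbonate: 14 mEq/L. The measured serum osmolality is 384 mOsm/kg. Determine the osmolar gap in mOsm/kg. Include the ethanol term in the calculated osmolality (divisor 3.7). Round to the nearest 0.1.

Calculated osmolality = 2·Na + glucose/18 + BUN/2.8 + ethanol/3.7
= 2·135 + 65/18 + 18/2.8 + 386/3.7
= 270 + 3.61 + 6.43 + 104.32
= 384.36 mOsm/kg ≈ 384.4 mOsm/kg
Osmolar gap = measured − calculated = 384 − 384.4 = -0.4 mOsm/kg

-0.4 mOsm/kg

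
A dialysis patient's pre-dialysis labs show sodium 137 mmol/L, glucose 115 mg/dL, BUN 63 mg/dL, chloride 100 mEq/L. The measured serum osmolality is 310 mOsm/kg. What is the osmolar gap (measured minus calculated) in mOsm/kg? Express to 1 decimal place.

7.1 mOsm/kg

Calculated osmolality = 2·Na + glucose/18 + BUN/2.8
= 2·137 + 115/18 + 63/2.8
= 274 + 6.39 + 22.50
= 302.89 mOsm/kg ≈ 302.9 mOsm/kg
Osmolar gap = measured − calculated = 310 − 302.9 = 7.1 mOsm/kg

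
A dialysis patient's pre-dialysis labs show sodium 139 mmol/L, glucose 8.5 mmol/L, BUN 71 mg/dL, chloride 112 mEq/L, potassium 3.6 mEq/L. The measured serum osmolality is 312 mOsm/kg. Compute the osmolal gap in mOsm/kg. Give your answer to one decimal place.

0.1 mOsm/kg

Calculated osmolality = 2·Na + glucose + BUN/2.8
= 2·139 + 8.5 + 71/2.8
= 278 + 8.50 + 25.36
= 311.86 mOsm/kg ≈ 311.9 mOsm/kg
Osmolar gap = measured − calculated = 312 − 311.9 = 0.1 mOsm/kg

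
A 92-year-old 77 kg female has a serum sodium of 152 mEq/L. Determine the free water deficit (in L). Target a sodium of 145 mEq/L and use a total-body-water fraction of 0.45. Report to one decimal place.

TBW = 0.45 · 77 = 34.65 L
Free water deficit = TBW · (Na/145 − 1)
= 34.65 · (152/145 − 1)
= 34.65 · 0.0483
= 1.67 L

1.7 L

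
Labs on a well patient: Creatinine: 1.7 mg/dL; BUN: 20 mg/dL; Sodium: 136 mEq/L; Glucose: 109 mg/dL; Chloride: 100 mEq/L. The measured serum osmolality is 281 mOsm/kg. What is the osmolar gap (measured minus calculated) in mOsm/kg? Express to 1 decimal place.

Calculated osmolality = 2·Na + glucose/18 + BUN/2.8
= 2·136 + 109/18 + 20/2.8
= 272 + 6.06 + 7.14
= 285.2 mOsm/kg ≈ 285.2 mOsm/kg
Osmolar gap = measured − calculated = 281 − 285.2 = -4.2 mOsm/kg

-4.2 mOsm/kg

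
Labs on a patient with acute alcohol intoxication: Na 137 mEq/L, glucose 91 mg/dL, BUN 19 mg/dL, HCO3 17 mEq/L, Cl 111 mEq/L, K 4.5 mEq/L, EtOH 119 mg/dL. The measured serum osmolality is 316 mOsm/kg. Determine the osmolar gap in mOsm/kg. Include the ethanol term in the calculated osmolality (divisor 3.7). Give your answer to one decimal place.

Calculated osmolality = 2·Na + glucose/18 + BUN/2.8 + ethanol/3.7
= 2·137 + 91/18 + 19/2.8 + 119/3.7
= 274 + 5.06 + 6.79 + 32.16
= 318.01 mOsm/kg ≈ 318.0 mOsm/kg
Osmolar gap = measured − calculated = 316 − 318.0 = -2.0 mOsm/kg

-2.0 mOsm/kg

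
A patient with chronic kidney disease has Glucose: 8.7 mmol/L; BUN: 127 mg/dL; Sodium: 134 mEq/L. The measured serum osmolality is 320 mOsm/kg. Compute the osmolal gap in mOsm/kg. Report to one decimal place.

-2.1 mOsm/kg

Calculated osmolality = 2·Na + glucose + BUN/2.8
= 2·134 + 8.7 + 127/2.8
= 268 + 8.70 + 45.36
= 322.06 mOsm/kg ≈ 322.1 mOsm/kg
Osmolar gap = measured − calculated = 320 − 322.1 = -2.1 mOsm/kg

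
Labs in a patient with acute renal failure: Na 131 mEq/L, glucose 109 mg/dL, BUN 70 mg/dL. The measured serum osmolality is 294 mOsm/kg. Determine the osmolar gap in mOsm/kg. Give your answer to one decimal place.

Calculated osmolality = 2·Na + glucose/18 + BUN/2.8
= 2·131 + 109/18 + 70/2.8
= 262 + 6.06 + 25
= 293.06 mOsm/kg ≈ 293.1 mOsm/kg
Osmolar gap = measured − calculated = 294 − 293.1 = 0.9 mOsm/kg

0.9 mOsm/kg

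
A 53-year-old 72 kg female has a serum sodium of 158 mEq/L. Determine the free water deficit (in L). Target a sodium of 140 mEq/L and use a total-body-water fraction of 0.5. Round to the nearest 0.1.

4.6 L

TBW = 0.5 · 72 = 36 L
Free water deficit = TBW · (Na/140 − 1)
= 36 · (158/140 − 1)
= 36 · 0.1286
= 4.63 L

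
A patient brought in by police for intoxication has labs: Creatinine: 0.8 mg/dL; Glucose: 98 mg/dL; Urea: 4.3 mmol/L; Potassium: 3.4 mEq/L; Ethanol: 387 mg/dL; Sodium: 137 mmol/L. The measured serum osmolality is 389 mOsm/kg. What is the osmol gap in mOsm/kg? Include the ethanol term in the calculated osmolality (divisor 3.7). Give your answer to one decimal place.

Calculated osmolality = 2·Na + glucose/18 + urea + ethanol/3.7
= 2·137 + 98/18 + 4.3 + 387/3.7
= 274 + 5.44 + 4.30 + 104.59
= 388.33 mOsm/kg ≈ 388.3 mOsm/kg
Osmolar gap = measured − calculated = 389 − 388.3 = 0.7 mOsm/kg

0.7 mOsm/kg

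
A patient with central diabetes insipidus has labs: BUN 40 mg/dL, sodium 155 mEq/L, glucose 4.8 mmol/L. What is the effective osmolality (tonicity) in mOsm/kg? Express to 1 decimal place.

314.8 mOsm/kg

Effective osmolality excludes urea (freely permeant across cell membranes):
2·Na + glucose
= 2·155 + 4.8
= 310 + 4.8
= 314.8 mOsm/kg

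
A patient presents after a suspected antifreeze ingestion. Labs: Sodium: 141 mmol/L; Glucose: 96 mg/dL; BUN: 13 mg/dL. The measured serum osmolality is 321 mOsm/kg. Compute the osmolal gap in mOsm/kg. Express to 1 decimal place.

Calculated osmolality = 2·Na + glucose/18 + BUN/2.8
= 2·141 + 96/18 + 13/2.8
= 282 + 5.33 + 4.64
= 291.97 mOsm/kg ≈ 292.0 mOsm/kg
Osmolar gap = measured − calculated = 321 − 292.0 = 29.0 mOsm/kg

29.0 mOsm/kg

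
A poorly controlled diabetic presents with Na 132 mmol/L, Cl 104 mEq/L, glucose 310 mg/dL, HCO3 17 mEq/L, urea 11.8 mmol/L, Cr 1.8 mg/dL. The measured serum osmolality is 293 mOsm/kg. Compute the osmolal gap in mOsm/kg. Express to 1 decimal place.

Calculated osmolality = 2·Na + glucose/18 + urea
= 2·132 + 310/18 + 11.8
= 264 + 17.22 + 11.80
= 293.02 mOsm/kg ≈ 293.0 mOsm/kg
Osmolar gap = measured − calculated = 293 − 293.0 = 0.0 mOsm/kg

0.0 mOsm/kg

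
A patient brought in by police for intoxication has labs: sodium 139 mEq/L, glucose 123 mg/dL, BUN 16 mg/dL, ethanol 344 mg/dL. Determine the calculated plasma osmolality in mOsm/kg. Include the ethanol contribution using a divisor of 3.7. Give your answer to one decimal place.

Calculated osmolality = 2·Na + glucose/18 + BUN/2.8 + ethanol/3.7
= 2·139 + 123/18 + 16/2.8 + 344/3.7
= 278 + 6.83 + 5.71 + 92.97
= 383.51 mOsm/kg

383.5 mOsm/kg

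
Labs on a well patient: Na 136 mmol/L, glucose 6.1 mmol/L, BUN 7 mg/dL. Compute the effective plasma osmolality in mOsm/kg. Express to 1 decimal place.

278.1 mOsm/kg

Effective osmolality excludes urea (freely permeant across cell membranes):
2·Na + glucose
= 2·136 + 6.1
= 272 + 6.1
= 278.1 mOsm/kg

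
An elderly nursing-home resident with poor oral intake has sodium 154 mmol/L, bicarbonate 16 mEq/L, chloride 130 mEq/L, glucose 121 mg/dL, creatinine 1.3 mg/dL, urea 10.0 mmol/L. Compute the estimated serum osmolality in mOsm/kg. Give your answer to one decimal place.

Calculated osmolality = 2·Na + glucose/18 + urea
= 2·154 + 121/18 + 10
= 308 + 6.72 + 10
= 324.72 mOsm/kg

324.7 mOsm/kg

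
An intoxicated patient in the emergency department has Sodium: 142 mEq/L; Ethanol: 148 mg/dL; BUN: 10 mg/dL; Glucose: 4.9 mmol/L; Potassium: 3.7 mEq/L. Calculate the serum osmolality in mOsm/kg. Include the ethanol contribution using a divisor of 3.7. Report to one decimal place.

Calculated osmolality = 2·Na + glucose + BUN/2.8 + ethanol/3.7
= 2·142 + 4.9 + 10/2.8 + 148/3.7
= 284 + 4.90 + 3.57 + 40
= 332.47 mOsm/kg

332.5 mOsm/kg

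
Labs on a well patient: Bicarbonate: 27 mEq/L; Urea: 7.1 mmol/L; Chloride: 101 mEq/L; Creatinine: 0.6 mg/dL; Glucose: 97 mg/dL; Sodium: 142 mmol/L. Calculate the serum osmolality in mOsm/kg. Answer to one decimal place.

Calculated osmolality = 2·Na + glucose/18 + urea
= 2·142 + 97/18 + 7.1
= 284 + 5.39 + 7.10
= 296.49 mOsm/kg

296.5 mOsm/kg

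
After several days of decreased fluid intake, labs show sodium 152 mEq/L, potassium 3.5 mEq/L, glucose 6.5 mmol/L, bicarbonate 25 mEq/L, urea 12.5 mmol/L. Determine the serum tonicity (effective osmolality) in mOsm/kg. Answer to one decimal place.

310.5 mOsm/kg

Effective osmolality excludes urea (freely permeant across cell membranes):
2·Na + glucose
= 2·152 + 6.5
= 304 + 6.5
= 310.5 mOsm/kg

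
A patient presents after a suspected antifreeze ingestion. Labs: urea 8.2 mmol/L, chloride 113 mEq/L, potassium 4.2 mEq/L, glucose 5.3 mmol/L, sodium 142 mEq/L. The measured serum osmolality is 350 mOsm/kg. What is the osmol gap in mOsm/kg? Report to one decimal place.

52.5 mOsm/kg

Calculated osmolality = 2·Na + glucose + urea
= 2·142 + 5.3 + 8.2
= 284 + 5.30 + 8.20
= 297.5 mOsm/kg ≈ 297.5 mOsm/kg
Osmolar gap = measured − calculated = 350 − 297.5 = 52.5 mOsm/kg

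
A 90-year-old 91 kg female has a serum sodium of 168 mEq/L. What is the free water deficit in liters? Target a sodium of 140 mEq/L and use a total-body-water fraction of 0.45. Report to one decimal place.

8.2 L

TBW = 0.45 · 91 = 40.95 L
Free water deficit = TBW · (Na/140 − 1)
= 40.95 · (168/140 − 1)
= 40.95 · 0.2
= 8.19 L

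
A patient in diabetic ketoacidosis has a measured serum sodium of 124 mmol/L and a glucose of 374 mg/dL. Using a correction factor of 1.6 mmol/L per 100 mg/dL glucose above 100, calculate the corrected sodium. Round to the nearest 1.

128 mmol/L

Corrected Na = measured Na + 1.6 · (glucose − 100)/100
= 124 + 1.6 · (374 − 100)/100
= 124 + 4.4
= 128.4 mmol/L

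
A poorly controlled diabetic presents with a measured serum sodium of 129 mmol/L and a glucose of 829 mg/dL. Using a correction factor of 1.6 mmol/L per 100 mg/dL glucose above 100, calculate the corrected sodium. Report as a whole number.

141 mmol/L

Corrected Na = measured Na + 1.6 · (glucose − 100)/100
= 129 + 1.6 · (829 − 100)/100
= 129 + 11.7
= 140.7 mmol/L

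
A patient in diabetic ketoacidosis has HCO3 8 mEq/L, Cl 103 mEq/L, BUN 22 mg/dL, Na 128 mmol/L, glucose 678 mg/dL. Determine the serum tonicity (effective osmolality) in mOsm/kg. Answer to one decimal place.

293.7 mOsm/kg

Effective osmolality excludes urea (freely permeant across cell membranes):
2·Na + glucose/18
= 2·128 + 678/18
= 256 + 37.67
= 293.67 mOsm/kg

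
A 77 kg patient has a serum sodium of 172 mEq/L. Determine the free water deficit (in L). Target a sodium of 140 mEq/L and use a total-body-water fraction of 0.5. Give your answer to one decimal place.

TBW = 0.5 · 77 = 38.5 L
Free water deficit = TBW · (Na/140 − 1)
= 38.5 · (172/140 − 1)
= 38.5 · 0.2286
= 8.8 L

8.8 L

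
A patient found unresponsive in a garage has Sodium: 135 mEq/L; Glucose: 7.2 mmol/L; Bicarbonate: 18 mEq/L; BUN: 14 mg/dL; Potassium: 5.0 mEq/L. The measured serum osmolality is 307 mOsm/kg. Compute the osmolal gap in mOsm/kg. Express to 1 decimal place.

24.8 mOsm/kg

Calculated osmolality = 2·Na + glucose + BUN/2.8
= 2·135 + 7.2 + 14/2.8
= 270 + 7.20 + 5
= 282.2 mOsm/kg ≈ 282.2 mOsm/kg
Osmolar gap = measured − calculated = 307 − 282.2 = 24.8 mOsm/kg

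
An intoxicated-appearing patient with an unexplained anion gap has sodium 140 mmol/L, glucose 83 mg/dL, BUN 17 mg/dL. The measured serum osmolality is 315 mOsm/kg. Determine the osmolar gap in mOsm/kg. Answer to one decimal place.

24.3 mOsm/kg

Calculated osmolality = 2·Na + glucose/18 + BUN/2.8
= 2·140 + 83/18 + 17/2.8
= 280 + 4.61 + 6.07
= 290.68 mOsm/kg ≈ 290.7 mOsm/kg
Osmolar gap = measured − calculated = 315 − 290.7 = 24.3 mOsm/kg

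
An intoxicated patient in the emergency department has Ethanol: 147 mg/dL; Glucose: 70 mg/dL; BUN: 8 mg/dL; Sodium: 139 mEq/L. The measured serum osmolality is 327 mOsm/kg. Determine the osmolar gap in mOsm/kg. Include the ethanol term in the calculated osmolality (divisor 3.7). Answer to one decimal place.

Calculated osmolality = 2·Na + glucose/18 + BUN/2.8 + ethanol/3.7
= 2·139 + 70/18 + 8/2.8 + 147/3.7
= 278 + 3.89 + 2.86 + 39.73
= 324.48 mOsm/kg ≈ 324.5 mOsm/kg
Osmolar gap = measured − calculated = 327 − 324.5 = 2.5 mOsm/kg

2.5 mOsm/kg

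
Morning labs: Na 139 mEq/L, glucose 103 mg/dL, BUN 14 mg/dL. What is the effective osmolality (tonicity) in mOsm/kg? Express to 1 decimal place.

283.7 mOsm/kg

Effective osmolality excludes urea (freely permeant across cell membranes):
2·Na + glucose/18
= 2·139 + 103/18
= 278 + 5.72
= 283.72 mOsm/kg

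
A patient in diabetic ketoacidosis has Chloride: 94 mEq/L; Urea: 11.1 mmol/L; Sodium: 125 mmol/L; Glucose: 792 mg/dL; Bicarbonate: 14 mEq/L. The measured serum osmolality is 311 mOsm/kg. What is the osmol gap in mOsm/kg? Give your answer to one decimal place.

Calculated osmolality = 2·Na + glucose/18 + urea
= 2·125 + 792/18 + 11.1
= 250 + 44 + 11.10
= 305.1 mOsm/kg ≈ 305.1 mOsm/kg
Osmolar gap = measured − calculated = 311 − 305.1 = 5.9 mOsm/kg

5.9 mOsm/kg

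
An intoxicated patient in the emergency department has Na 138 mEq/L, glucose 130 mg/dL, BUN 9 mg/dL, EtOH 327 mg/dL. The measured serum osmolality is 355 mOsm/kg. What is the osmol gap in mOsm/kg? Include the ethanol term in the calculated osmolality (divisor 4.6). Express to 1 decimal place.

Calculated osmolality = 2·Na + glucose/18 + BUN/2.8 + ethanol/4.6
= 2·138 + 130/18 + 9/2.8 + 327/4.6
= 276 + 7.22 + 3.21 + 71.09
= 357.52 mOsm/kg ≈ 357.5 mOsm/kg
Osmolar gap = measured − calculated = 355 − 357.5 = -2.5 mOsm/kg

-2.5 mOsm/kg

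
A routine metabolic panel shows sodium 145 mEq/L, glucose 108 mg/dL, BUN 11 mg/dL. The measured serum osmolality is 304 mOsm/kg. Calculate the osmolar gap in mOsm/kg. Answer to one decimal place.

4.1 mOsm/kg

Calculated osmolality = 2·Na + glucose/18 + BUN/2.8
= 2·145 + 108/18 + 11/2.8
= 290 + 6 + 3.93
= 299.93 mOsm/kg ≈ 299.9 mOsm/kg
Osmolar gap = measured − calculated = 304 − 299.9 = 4.1 mOsm/kg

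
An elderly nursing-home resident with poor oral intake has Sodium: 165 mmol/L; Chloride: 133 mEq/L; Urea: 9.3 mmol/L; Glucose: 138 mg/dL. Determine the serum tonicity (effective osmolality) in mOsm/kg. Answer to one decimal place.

Effective osmolality excludes urea (freely permeant across cell membranes):
2·Na + glucose/18
= 2·165 + 138/18
= 330 + 7.67
= 337.67 mOsm/kg

337.7 mOsm/kg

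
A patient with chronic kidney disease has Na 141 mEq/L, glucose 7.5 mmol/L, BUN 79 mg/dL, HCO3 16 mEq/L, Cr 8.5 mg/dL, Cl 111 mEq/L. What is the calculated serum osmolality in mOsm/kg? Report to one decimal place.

317.7 mOsm/kg

Calculated osmolality = 2·Na + glucose + BUN/2.8
= 2·141 + 7.5 + 79/2.8
= 282 + 7.50 + 28.21
= 317.71 mOsm/kg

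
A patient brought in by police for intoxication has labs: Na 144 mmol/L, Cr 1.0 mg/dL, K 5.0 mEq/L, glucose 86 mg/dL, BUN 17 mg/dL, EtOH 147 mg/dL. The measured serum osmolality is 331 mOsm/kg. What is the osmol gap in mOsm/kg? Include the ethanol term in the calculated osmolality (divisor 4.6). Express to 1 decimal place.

Calculated osmolality = 2·Na + glucose/18 + BUN/2.8 + ethanol/4.6
= 2·144 + 86/18 + 17/2.8 + 147/4.6
= 288 + 4.78 + 6.07 + 31.96
= 330.81 mOsm/kg ≈ 330.8 mOsm/kg
Osmolar gap = measured − calculated = 331 − 330.8 = 0.2 mOsm/kg

0.2 mOsm/kg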